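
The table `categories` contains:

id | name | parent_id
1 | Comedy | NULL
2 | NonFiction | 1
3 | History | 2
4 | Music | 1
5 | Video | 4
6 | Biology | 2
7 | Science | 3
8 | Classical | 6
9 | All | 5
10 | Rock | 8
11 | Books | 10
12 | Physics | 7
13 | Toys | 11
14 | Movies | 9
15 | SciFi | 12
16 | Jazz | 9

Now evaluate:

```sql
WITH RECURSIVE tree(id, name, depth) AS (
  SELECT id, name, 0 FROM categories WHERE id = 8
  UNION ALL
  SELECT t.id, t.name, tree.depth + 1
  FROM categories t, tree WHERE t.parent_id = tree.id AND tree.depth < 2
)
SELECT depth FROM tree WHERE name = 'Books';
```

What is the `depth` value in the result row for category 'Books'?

2

Base: id=8 (Classical) at depth 0.
Iteration 1: rows with parent_id in {8} -> Rock (id 10, depth 1).
Iteration 2: rows with parent_id in {10} -> Books (id 11, depth 2).
Iteration 3: depth < 2 fails for all current rows; recursion stops.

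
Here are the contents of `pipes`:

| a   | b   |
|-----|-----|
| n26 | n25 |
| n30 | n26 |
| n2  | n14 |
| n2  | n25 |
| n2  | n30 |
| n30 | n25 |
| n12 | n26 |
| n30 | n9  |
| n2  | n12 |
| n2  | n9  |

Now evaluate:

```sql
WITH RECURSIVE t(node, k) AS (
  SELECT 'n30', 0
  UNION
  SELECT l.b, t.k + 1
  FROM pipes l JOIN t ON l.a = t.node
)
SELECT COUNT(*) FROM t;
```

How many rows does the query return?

5

Base: (n30, k=0).
Iteration 1: edges from {n30} -> (n25, k=1), (n26, k=1), (n9, k=1).
Iteration 2: edges from {n25,n26,n9} -> (n25, k=2).
Iteration 3: no outgoing edges from {n25}; recursion stops.
Total rows emitted: 5.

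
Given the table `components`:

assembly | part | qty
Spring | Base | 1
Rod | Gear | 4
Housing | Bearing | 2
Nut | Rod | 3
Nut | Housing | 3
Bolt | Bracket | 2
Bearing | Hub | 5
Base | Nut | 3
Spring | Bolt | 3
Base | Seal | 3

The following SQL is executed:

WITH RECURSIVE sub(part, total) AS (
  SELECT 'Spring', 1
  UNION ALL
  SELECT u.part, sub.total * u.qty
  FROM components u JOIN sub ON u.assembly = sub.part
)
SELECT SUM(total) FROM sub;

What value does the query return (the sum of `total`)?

179

Base: (Spring, total=1).
Iteration 1: components of {Spring} -> Base = 1*1 = 1, Bolt = 1*3 = 3.
Iteration 2: components of {Base,Bolt} -> Bracket = 3*2 = 6, Nut = 1*3 = 3, Seal = 1*3 = 3.
Iteration 3: components of {Bracket,Nut,Seal} -> Housing = 3*3 = 9, Rod = 3*3 = 9.
Iteration 4: components of {Housing,Rod} -> Bearing = 9*2 = 18, Gear = 9*4 = 36.
Iteration 5: components of {Bearing,Gear} -> Hub = 18*5 = 90.
Iteration 6: no further components; recursion stops.
SUM(total) = 1 + 1 + 3 + 3 + 3 + 6 + 9 + 9 + 18 + 36 + 90 = 179.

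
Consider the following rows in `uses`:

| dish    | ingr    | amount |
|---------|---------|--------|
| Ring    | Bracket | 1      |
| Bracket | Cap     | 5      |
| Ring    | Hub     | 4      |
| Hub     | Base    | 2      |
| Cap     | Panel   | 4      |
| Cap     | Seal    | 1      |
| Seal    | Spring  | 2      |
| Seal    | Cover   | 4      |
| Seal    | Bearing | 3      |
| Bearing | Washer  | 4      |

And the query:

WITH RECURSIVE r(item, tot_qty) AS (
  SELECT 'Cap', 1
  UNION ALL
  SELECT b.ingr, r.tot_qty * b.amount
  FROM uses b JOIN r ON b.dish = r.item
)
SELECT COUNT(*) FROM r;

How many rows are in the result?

Base: (Cap, tot_qty=1).
Iteration 1: components of {Cap} -> Panel = 1*4 = 4, Seal = 1*1 = 1.
Iteration 2: components of {Panel,Seal} -> Bearing = 1*3 = 3, Cover = 1*4 = 4, Spring = 1*2 = 2.
Iteration 3: components of {Bearing,Cover,Spring} -> Washer = 3*4 = 12.
Iteration 4: no further components; recursion stops.
Total rows emitted: 7.

7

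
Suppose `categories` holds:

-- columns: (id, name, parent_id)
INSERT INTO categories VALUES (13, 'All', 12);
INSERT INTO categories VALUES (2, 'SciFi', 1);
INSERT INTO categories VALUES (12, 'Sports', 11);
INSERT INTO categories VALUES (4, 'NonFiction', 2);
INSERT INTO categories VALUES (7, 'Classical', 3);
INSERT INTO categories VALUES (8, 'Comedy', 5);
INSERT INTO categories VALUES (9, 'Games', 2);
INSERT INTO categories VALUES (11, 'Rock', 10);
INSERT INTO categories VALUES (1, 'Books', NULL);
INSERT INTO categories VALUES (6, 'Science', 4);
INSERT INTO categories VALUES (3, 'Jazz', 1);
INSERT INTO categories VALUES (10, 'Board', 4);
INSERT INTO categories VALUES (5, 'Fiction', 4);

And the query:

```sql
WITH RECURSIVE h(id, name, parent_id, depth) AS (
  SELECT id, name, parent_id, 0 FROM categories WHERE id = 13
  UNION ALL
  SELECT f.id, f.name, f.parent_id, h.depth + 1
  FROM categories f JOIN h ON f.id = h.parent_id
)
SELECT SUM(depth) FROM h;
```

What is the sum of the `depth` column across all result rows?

Base: id=13 (All), parent_id=12, depth 0.
Iteration 1: join on id=12 -> Sports (id 12, parent_id=11, depth 1).
Iteration 2: join on id=11 -> Rock (id 11, parent_id=10, depth 2).
Iteration 3: join on id=10 -> Board (id 10, parent_id=4, depth 3).
Iteration 4: join on id=4 -> NonFiction (id 4, parent_id=2, depth 4).
Iteration 5: join on id=2 -> SciFi (id 2, parent_id=1, depth 5).
Iteration 6: join on id=1 -> Books (id 1, parent_id=NULL, depth 6).
Iteration 7: parent_id is NULL; no match; recursion stops.
SUM(depth) = 0 + 1 + 2 + 3 + 4 + 5 + 6 = 21.

21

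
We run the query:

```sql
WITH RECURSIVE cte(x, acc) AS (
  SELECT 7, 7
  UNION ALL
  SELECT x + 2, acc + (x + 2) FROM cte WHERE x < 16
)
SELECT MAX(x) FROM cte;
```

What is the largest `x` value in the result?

17

Base: x=7, acc=7.
Iteration 1: 7 < 16 holds -> x = 7 + 2 = 9, acc = 7 + 9 = 16.
Iteration 2: 9 < 16 holds -> x = 9 + 2 = 11, acc = 16 + 11 = 27.
Iteration 3: 11 < 16 holds -> x = 11 + 2 = 13, acc = 27 + 13 = 40.
Iteration 4: 13 < 16 holds -> x = 13 + 2 = 15, acc = 40 + 15 = 55.
Iteration 5: 15 < 16 holds -> x = 15 + 2 = 17, acc = 55 + 17 = 72.
Iteration 6: 17 < 16 fails; recursion stops.
x values: 7, 9, 11, 13, 15, 17; the maximum is 17.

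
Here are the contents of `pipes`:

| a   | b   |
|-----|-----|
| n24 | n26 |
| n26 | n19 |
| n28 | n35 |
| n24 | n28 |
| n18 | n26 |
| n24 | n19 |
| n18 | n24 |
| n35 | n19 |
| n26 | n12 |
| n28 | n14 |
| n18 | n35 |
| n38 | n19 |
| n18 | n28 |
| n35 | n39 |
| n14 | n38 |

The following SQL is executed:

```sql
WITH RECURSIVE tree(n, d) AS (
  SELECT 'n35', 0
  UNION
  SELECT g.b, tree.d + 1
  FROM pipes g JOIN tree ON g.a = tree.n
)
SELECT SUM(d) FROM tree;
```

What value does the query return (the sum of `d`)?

2

Base: (n35, d=0).
Iteration 1: edges from {n35} -> (n19, d=1), (n39, d=1).
Iteration 2: no outgoing edges from {n19,n39}; recursion stops.
SUM(d) = 0 + 1 + 1 = 2.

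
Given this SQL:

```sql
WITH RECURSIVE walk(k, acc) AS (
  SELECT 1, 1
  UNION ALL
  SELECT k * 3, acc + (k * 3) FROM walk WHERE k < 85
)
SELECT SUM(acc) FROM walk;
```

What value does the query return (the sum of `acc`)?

543

Base: k=1, acc=1.
Iteration 1: 1 < 85 holds -> k = 1 * 3 = 3, acc = 1 + 3 = 4.
Iteration 2: 3 < 85 holds -> k = 3 * 3 = 9, acc = 4 + 9 = 13.
Iteration 3: 9 < 85 holds -> k = 9 * 3 = 27, acc = 13 + 27 = 40.
Iteration 4: 27 < 85 holds -> k = 27 * 3 = 81, acc = 40 + 81 = 121.
Iteration 5: 81 < 85 holds -> k = 81 * 3 = 243, acc = 121 + 243 = 364.
Iteration 6: 243 < 85 fails; recursion stops.
SUM(acc) = 1 + 4 + 13 + 40 + 121 + 364 = 543.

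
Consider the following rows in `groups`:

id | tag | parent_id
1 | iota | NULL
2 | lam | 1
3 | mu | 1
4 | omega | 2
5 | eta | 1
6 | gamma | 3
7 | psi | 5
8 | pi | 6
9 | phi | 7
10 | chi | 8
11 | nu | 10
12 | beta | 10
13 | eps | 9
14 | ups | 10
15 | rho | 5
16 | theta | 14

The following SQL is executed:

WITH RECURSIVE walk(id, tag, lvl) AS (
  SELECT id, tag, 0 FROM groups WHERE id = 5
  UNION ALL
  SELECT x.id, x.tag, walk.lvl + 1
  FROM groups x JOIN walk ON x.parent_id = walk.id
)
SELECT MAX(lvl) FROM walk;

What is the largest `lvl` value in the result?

Base: id=5 (eta) at lvl 0.
Iteration 1: rows with parent_id in {5} -> psi (id 7, lvl 1), rho (id 15, lvl 1).
Iteration 2: rows with parent_id in {7,15} -> phi (id 9, lvl 2).
Iteration 3: rows with parent_id in {9} -> eps (id 13, lvl 3).
Iteration 4: no rows with parent_id in {13}; recursion stops.
lvl values: 0, 1, 1, 2, 3; the maximum is 3.

3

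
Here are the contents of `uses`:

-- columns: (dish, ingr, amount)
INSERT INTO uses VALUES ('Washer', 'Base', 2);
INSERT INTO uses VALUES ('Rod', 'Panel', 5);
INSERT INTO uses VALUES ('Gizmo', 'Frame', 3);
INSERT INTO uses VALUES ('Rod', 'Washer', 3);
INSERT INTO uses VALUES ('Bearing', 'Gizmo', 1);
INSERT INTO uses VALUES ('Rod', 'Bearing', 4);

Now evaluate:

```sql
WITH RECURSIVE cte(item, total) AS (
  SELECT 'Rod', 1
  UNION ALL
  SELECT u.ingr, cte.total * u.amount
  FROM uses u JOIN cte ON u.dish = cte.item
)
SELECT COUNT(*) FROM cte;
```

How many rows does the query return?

Base: (Rod, total=1).
Iteration 1: components of {Rod} -> Bearing = 1*4 = 4, Panel = 1*5 = 5, Washer = 1*3 = 3.
Iteration 2: components of {Bearing,Panel,Washer} -> Base = 3*2 = 6, Gizmo = 4*1 = 4.
Iteration 3: components of {Base,Gizmo} -> Frame = 4*3 = 12.
Iteration 4: no further components; recursion stops.
Total rows emitted: 7.

7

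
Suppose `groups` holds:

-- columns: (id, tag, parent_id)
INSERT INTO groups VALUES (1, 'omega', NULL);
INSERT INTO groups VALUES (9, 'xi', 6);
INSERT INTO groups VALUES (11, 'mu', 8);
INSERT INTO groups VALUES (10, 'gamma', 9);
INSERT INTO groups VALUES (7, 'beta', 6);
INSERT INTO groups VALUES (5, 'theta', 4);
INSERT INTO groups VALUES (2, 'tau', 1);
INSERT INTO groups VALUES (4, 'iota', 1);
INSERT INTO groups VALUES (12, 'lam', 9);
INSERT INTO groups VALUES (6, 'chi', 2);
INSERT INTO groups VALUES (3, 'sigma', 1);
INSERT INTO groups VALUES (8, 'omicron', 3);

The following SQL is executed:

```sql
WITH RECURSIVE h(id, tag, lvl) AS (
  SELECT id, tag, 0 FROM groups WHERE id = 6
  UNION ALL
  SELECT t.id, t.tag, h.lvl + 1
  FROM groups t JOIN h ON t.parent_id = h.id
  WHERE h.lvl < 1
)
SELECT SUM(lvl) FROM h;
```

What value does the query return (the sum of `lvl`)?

2

Base: id=6 (chi) at lvl 0.
Iteration 1: rows with parent_id in {6} -> beta (id 7, lvl 1), xi (id 9, lvl 1).
Iteration 2: lvl < 1 fails for all current rows; recursion stops.
SUM(lvl) = 0 + 1 + 1 = 2.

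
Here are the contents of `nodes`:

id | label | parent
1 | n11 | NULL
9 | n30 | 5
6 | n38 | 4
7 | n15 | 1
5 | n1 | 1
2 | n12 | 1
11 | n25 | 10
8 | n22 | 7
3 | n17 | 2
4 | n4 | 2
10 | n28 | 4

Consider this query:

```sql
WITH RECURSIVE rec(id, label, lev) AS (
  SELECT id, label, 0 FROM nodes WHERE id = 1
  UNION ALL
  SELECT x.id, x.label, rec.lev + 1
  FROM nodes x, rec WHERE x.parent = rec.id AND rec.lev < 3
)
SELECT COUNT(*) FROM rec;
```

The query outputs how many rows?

Base: id=1 (n11) at lev 0.
Iteration 1: rows with parent in {1} -> n12 (id 2, lev 1), n1 (id 5, lev 1), n15 (id 7, lev 1).
Iteration 2: rows with parent in {2,5,7} -> n17 (id 3, lev 2), n4 (id 4, lev 2), n22 (id 8, lev 2), n30 (id 9, lev 2).
Iteration 3: rows with parent in {3,4,8,9} -> n38 (id 6, lev 3), n28 (id 10, lev 3).
Iteration 4: lev < 3 fails for all current rows; recursion stops.
Total rows emitted: 10.

10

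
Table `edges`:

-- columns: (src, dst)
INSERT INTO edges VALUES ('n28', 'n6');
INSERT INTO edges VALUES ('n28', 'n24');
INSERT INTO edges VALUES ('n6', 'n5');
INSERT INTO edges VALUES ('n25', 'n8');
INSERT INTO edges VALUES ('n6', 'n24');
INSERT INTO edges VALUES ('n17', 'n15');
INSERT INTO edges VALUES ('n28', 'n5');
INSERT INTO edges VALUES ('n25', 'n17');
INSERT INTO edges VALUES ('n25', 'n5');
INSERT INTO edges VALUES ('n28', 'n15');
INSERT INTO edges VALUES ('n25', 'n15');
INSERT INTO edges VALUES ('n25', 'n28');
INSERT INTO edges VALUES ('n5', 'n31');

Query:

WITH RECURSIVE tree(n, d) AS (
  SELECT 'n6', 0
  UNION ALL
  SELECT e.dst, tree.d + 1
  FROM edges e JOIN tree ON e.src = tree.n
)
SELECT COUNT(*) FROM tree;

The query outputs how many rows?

Base: (n6, d=0).
Iteration 1: edges from {n6} -> (n24, d=1), (n5, d=1).
Iteration 2: edges from {n24,n5} -> (n31, d=2).
Iteration 3: no outgoing edges from {n31}; recursion stops.
Total rows emitted: 4.

4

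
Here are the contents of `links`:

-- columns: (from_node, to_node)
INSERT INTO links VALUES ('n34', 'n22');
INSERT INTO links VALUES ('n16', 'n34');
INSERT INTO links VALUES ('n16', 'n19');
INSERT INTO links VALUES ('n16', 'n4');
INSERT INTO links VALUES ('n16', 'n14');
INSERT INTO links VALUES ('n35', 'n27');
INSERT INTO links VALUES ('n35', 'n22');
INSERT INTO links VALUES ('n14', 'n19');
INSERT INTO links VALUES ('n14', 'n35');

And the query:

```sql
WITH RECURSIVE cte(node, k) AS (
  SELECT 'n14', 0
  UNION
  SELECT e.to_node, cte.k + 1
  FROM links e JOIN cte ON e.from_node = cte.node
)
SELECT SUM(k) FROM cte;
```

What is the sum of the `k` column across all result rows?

6

Base: (n14, k=0).
Iteration 1: edges from {n14} -> (n19, k=1), (n35, k=1).
Iteration 2: edges from {n19,n35} -> (n22, k=2), (n27, k=2).
Iteration 3: no outgoing edges from {n22,n27}; recursion stops.
SUM(k) = 0 + 1 + 1 + 2 + 2 = 6.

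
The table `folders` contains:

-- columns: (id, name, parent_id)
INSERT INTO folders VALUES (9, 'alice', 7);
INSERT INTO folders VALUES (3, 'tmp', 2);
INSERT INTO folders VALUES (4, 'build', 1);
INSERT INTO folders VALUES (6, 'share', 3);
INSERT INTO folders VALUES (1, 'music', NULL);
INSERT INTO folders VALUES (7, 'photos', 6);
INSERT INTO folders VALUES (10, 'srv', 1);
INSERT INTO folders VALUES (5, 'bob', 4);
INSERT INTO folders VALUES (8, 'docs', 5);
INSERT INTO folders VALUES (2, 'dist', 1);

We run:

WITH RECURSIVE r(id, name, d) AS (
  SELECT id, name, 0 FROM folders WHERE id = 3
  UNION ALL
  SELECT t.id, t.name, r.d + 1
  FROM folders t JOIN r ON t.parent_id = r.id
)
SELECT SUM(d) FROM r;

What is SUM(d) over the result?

6

Base: id=3 (tmp) at d 0.
Iteration 1: rows with parent_id in {3} -> share (id 6, d 1).
Iteration 2: rows with parent_id in {6} -> photos (id 7, d 2).
Iteration 3: rows with parent_id in {7} -> alice (id 9, d 3).
Iteration 4: no rows with parent_id in {9}; recursion stops.
SUM(d) = 0 + 1 + 2 + 3 = 6.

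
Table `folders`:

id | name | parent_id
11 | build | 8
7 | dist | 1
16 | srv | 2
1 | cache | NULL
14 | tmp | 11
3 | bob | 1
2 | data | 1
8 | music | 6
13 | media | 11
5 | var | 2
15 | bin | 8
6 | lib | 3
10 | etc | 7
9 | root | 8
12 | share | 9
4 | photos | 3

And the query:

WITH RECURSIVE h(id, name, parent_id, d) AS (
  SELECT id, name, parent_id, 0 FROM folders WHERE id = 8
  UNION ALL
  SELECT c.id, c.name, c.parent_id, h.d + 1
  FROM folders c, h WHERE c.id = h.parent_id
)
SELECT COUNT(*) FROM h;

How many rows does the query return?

4

Base: id=8 (music), parent_id=6, d 0.
Iteration 1: join on id=6 -> lib (id 6, parent_id=3, d 1).
Iteration 2: join on id=3 -> bob (id 3, parent_id=1, d 2).
Iteration 3: join on id=1 -> cache (id 1, parent_id=NULL, d 3).
Iteration 4: parent_id is NULL; no match; recursion stops.
Total rows emitted: 4.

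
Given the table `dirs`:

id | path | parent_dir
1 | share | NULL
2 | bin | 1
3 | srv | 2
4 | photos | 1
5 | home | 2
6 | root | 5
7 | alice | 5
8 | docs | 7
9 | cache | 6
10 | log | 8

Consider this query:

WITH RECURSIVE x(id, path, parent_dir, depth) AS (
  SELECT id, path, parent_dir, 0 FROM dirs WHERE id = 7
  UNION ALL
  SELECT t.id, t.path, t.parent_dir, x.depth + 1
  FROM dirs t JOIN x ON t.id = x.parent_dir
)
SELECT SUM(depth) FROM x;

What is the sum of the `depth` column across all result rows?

6

Base: id=7 (alice), parent_dir=5, depth 0.
Iteration 1: join on id=5 -> home (id 5, parent_dir=2, depth 1).
Iteration 2: join on id=2 -> bin (id 2, parent_dir=1, depth 2).
Iteration 3: join on id=1 -> share (id 1, parent_dir=NULL, depth 3).
Iteration 4: parent_dir is NULL; no match; recursion stops.
SUM(depth) = 0 + 1 + 2 + 3 = 6.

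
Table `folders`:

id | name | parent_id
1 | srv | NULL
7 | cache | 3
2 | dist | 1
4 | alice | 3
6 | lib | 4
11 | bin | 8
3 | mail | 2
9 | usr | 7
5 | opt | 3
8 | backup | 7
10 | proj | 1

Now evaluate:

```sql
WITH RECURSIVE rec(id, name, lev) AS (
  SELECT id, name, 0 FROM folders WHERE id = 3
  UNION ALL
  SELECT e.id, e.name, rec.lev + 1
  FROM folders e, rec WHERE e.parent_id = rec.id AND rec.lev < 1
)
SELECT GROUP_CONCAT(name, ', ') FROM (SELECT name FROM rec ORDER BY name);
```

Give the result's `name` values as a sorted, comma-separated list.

alice, cache, mail, opt

Base: id=3 (mail) at lev 0.
Iteration 1: rows with parent_id in {3} -> alice (id 4, lev 1), opt (id 5, lev 1), cache (id 7, lev 1).
Iteration 2: lev < 1 fails for all current rows; recursion stops.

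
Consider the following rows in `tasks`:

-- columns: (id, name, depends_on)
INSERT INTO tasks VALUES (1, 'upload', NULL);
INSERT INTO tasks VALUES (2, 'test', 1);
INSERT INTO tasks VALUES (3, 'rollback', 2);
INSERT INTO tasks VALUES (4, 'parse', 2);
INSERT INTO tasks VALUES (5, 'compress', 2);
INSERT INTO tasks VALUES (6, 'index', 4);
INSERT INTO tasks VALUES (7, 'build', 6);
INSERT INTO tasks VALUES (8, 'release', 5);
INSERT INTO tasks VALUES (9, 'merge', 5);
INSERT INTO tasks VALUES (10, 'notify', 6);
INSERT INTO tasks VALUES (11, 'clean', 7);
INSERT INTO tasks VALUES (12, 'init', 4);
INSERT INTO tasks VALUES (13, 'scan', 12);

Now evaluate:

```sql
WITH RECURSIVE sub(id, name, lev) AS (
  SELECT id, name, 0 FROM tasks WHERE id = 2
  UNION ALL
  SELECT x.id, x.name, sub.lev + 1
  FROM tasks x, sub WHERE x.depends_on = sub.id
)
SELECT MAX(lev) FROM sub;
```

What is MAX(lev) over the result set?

4

Base: id=2 (test) at lev 0.
Iteration 1: rows with depends_on in {2} -> rollback (id 3, lev 1), parse (id 4, lev 1), compress (id 5, lev 1).
Iteration 2: rows with depends_on in {3,4,5} -> index (id 6, lev 2), release (id 8, lev 2), merge (id 9, lev 2), init (id 12, lev 2).
Iteration 3: rows with depends_on in {6,8,9,12} -> build (id 7, lev 3), notify (id 10, lev 3), scan (id 13, lev 3).
Iteration 4: rows with depends_on in {7,10,13} -> clean (id 11, lev 4).
Iteration 5: no rows with depends_on in {11}; recursion stops.
lev values: 0, 1, 1, 1, 2, 2, 2, 2, 3, 3, 3, 4; the maximum is 4.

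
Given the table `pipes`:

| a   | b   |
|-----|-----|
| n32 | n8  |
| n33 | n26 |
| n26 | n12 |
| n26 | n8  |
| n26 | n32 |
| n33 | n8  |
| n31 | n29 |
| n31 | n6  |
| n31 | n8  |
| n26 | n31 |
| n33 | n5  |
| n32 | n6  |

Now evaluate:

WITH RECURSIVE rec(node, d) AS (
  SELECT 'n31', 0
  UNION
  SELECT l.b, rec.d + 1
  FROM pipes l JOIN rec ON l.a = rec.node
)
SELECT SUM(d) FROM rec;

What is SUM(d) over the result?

Base: (n31, d=0).
Iteration 1: edges from {n31} -> (n29, d=1), (n6, d=1), (n8, d=1).
Iteration 2: no outgoing edges from {n29,n6,n8}; recursion stops.
SUM(d) = 0 + 1 + 1 + 1 = 3.

3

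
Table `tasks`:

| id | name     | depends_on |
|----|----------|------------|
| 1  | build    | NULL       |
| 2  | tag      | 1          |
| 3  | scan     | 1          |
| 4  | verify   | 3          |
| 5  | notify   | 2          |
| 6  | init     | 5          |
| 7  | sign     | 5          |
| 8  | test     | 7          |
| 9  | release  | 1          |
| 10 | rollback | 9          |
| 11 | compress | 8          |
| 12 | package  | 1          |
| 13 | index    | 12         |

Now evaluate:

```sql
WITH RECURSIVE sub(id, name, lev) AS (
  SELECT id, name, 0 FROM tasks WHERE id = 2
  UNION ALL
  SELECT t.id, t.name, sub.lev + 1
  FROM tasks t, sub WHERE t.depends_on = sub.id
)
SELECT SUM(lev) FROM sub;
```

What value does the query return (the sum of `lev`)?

Base: id=2 (tag) at lev 0.
Iteration 1: rows with depends_on in {2} -> notify (id 5, lev 1).
Iteration 2: rows with depends_on in {5} -> init (id 6, lev 2), sign (id 7, lev 2).
Iteration 3: rows with depends_on in {6,7} -> test (id 8, lev 3).
Iteration 4: rows with depends_on in {8} -> compress (id 11, lev 4).
Iteration 5: no rows with depends_on in {11}; recursion stops.
SUM(lev) = 0 + 1 + 2 + 2 + 3 + 4 = 12.

12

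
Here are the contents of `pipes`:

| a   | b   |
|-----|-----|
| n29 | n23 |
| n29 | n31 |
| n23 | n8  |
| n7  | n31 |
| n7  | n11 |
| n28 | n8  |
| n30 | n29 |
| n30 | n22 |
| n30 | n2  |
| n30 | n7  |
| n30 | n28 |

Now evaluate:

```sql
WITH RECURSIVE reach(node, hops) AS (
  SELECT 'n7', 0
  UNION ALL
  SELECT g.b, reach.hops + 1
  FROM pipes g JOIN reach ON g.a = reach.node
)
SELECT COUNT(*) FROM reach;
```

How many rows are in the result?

Base: (n7, hops=0).
Iteration 1: edges from {n7} -> (n11, hops=1), (n31, hops=1).
Iteration 2: no outgoing edges from {n11,n31}; recursion stops.
Total rows emitted: 3.

3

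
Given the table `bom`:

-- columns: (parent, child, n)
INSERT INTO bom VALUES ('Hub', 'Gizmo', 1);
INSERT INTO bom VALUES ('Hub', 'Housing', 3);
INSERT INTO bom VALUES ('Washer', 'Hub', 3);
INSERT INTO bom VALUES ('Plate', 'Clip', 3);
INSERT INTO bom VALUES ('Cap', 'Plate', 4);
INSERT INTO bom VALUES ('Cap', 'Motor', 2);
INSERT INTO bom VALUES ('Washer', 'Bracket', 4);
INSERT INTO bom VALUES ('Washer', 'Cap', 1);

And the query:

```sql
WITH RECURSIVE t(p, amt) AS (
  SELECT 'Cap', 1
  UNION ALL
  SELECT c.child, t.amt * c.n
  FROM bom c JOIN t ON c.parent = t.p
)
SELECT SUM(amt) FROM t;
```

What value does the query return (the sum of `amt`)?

19

Base: (Cap, amt=1).
Iteration 1: components of {Cap} -> Motor = 1*2 = 2, Plate = 1*4 = 4.
Iteration 2: components of {Motor,Plate} -> Clip = 4*3 = 12.
Iteration 3: no further components; recursion stops.
SUM(amt) = 1 + 4 + 2 + 12 = 19.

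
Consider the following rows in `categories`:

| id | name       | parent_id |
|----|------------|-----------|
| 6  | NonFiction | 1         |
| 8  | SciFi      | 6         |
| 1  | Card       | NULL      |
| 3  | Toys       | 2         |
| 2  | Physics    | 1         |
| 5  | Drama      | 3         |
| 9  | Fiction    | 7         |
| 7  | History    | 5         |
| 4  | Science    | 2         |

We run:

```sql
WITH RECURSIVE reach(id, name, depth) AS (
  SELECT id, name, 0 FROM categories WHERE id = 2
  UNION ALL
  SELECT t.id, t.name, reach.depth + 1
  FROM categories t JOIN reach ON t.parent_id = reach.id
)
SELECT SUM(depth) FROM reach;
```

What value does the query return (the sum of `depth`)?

11

Base: id=2 (Physics) at depth 0.
Iteration 1: rows with parent_id in {2} -> Toys (id 3, depth 1), Science (id 4, depth 1).
Iteration 2: rows with parent_id in {3,4} -> Drama (id 5, depth 2).
Iteration 3: rows with parent_id in {5} -> History (id 7, depth 3).
Iteration 4: rows with parent_id in {7} -> Fiction (id 9, depth 4).
Iteration 5: no rows with parent_id in {9}; recursion stops.
SUM(depth) = 0 + 1 + 1 + 2 + 3 + 4 = 11.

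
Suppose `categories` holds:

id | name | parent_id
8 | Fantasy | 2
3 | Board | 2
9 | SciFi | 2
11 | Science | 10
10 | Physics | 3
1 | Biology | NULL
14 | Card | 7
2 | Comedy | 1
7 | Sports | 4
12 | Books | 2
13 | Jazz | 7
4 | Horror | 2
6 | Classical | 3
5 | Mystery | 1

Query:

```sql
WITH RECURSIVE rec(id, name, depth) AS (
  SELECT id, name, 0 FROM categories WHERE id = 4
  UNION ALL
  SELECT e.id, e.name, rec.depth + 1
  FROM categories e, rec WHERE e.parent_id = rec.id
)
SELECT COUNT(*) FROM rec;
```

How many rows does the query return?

Base: id=4 (Horror) at depth 0.
Iteration 1: rows with parent_id in {4} -> Sports (id 7, depth 1).
Iteration 2: rows with parent_id in {7} -> Jazz (id 13, depth 2), Card (id 14, depth 2).
Iteration 3: no rows with parent_id in {13,14}; recursion stops.
Total rows emitted: 4.

4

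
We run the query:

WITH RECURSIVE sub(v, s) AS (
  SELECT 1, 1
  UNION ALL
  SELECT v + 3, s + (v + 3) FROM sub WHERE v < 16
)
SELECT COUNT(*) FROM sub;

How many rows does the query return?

Base: v=1, s=1.
Iteration 1: 1 < 16 holds -> v = 1 + 3 = 4, s = 1 + 4 = 5.
Iteration 2: 4 < 16 holds -> v = 4 + 3 = 7, s = 5 + 7 = 12.
Iteration 3: 7 < 16 holds -> v = 7 + 3 = 10, s = 12 + 10 = 22.
Iteration 4: 10 < 16 holds -> v = 10 + 3 = 13, s = 22 + 13 = 35.
Iteration 5: 13 < 16 holds -> v = 13 + 3 = 16, s = 35 + 16 = 51.
Iteration 6: 16 < 16 fails; recursion stops.
Total rows emitted: 6.

6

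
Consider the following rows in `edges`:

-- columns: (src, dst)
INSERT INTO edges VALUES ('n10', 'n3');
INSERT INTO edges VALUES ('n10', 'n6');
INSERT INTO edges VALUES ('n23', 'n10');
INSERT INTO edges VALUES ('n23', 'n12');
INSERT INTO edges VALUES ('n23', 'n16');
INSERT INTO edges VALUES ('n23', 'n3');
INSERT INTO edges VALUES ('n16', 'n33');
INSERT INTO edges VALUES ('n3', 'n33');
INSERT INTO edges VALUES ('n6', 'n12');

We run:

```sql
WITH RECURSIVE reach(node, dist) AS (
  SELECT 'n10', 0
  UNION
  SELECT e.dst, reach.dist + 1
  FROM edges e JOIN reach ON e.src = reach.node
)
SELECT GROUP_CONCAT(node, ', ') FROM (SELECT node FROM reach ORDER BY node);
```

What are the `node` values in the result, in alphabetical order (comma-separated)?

Base: (n10, dist=0).
Iteration 1: edges from {n10} -> (n3, dist=1), (n6, dist=1).
Iteration 2: edges from {n3,n6} -> (n12, dist=2), (n33, dist=2).
Iteration 3: no outgoing edges from {n12,n33}; recursion stops.

n10, n12, n3, n33, n6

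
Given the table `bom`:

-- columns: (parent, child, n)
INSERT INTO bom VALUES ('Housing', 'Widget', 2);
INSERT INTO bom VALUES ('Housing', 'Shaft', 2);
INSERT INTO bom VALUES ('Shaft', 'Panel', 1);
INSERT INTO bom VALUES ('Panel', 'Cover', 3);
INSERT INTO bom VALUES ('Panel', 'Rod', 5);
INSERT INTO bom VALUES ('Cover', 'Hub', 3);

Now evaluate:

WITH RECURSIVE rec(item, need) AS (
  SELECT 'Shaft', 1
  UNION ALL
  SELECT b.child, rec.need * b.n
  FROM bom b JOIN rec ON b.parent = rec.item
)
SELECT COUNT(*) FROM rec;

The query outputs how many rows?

Base: (Shaft, need=1).
Iteration 1: components of {Shaft} -> Panel = 1*1 = 1.
Iteration 2: components of {Panel} -> Cover = 1*3 = 3, Rod = 1*5 = 5.
Iteration 3: components of {Cover,Rod} -> Hub = 3*3 = 9.
Iteration 4: no further components; recursion stops.
Total rows emitted: 5.

5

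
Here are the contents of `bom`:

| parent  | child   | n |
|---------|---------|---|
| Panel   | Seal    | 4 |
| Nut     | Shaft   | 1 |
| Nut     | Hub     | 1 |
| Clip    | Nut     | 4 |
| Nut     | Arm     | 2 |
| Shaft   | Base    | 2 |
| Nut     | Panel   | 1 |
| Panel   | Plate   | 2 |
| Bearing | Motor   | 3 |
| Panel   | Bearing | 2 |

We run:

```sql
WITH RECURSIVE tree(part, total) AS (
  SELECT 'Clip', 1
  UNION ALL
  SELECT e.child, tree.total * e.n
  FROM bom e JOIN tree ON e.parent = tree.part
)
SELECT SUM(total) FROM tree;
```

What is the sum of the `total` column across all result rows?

Base: (Clip, total=1).
Iteration 1: components of {Clip} -> Nut = 1*4 = 4.
Iteration 2: components of {Nut} -> Arm = 4*2 = 8, Hub = 4*1 = 4, Panel = 4*1 = 4, Shaft = 4*1 = 4.
Iteration 3: components of {Arm,Hub,Panel,Shaft} -> Base = 4*2 = 8, Bearing = 4*2 = 8, Plate = 4*2 = 8, Seal = 4*4 = 16.
Iteration 4: components of {Base,Bearing,Plate,Seal} -> Motor = 8*3 = 24.
Iteration 5: no further components; recursion stops.
SUM(total) = 1 + 4 + 4 + 8 + 4 + 4 + 8 + 16 + 8 + 8 + 24 = 89.

89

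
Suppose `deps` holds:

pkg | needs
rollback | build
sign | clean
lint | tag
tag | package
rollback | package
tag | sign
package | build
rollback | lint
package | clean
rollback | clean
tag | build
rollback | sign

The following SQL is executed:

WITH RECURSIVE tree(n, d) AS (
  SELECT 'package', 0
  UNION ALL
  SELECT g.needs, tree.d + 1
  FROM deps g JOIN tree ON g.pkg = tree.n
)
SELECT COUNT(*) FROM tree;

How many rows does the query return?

3

Base: (package, d=0).
Iteration 1: edges from {package} -> (build, d=1), (clean, d=1).
Iteration 2: no outgoing edges from {build,clean}; recursion stops.
Total rows emitted: 3.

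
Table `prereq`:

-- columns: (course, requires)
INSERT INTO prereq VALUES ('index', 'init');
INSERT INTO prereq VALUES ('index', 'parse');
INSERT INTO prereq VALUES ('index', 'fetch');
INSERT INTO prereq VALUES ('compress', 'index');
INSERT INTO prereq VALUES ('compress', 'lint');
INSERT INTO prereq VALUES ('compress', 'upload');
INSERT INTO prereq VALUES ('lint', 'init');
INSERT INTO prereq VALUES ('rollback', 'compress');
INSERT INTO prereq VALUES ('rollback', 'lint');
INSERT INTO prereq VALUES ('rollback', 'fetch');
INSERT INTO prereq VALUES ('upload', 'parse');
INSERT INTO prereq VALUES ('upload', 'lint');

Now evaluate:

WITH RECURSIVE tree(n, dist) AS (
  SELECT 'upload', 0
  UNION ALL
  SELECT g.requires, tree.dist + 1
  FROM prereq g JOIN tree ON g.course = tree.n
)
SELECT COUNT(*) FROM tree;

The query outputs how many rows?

Base: (upload, dist=0).
Iteration 1: edges from {upload} -> (lint, dist=1), (parse, dist=1).
Iteration 2: edges from {lint,parse} -> (init, dist=2).
Iteration 3: no outgoing edges from {init}; recursion stops.
Total rows emitted: 4.

4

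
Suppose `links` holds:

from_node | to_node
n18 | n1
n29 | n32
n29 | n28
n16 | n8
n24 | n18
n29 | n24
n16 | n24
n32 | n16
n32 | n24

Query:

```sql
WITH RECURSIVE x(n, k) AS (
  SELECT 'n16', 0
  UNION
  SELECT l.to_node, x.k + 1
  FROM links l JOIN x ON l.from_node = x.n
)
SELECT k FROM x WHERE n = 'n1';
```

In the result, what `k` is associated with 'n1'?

Base: (n16, k=0).
Iteration 1: edges from {n16} -> (n24, k=1), (n8, k=1).
Iteration 2: edges from {n24,n8} -> (n18, k=2).
Iteration 3: edges from {n18} -> (n1, k=3).
Iteration 4: no outgoing edges from {n1}; recursion stops.

3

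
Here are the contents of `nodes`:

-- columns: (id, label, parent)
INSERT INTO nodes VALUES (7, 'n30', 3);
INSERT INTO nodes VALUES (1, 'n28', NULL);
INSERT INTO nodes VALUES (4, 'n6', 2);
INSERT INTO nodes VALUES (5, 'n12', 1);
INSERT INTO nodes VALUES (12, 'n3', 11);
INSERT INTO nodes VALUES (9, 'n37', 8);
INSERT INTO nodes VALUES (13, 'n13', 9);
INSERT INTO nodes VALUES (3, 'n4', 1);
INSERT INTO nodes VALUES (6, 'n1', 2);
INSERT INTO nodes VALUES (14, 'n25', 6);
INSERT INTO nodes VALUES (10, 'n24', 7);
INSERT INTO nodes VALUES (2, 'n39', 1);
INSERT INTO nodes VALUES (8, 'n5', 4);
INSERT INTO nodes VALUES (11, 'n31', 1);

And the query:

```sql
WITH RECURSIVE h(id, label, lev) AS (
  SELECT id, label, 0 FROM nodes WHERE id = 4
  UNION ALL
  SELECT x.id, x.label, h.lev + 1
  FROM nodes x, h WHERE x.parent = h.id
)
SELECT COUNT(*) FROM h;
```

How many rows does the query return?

4

Base: id=4 (n6) at lev 0.
Iteration 1: rows with parent in {4} -> n5 (id 8, lev 1).
Iteration 2: rows with parent in {8} -> n37 (id 9, lev 2).
Iteration 3: rows with parent in {9} -> n13 (id 13, lev 3).
Iteration 4: no rows with parent in {13}; recursion stops.
Total rows emitted: 4.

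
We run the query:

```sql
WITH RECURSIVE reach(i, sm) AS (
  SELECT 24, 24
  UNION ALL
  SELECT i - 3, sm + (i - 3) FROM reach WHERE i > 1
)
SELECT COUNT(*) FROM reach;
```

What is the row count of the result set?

9

Base: i=24, sm=24.
Iteration 1: 24 > 1 holds -> i = 24 - 3 = 21, sm = 24 + 21 = 45.
Iteration 2: 21 > 1 holds -> i = 21 - 3 = 18, sm = 45 + 18 = 63.
Iteration 3: 18 > 1 holds -> i = 18 - 3 = 15, sm = 63 + 15 = 78.
Iteration 4: 15 > 1 holds -> i = 15 - 3 = 12, sm = 78 + 12 = 90.
Iteration 5: 12 > 1 holds -> i = 12 - 3 = 9, sm = 90 + 9 = 99.
Iteration 6: 9 > 1 holds -> i = 9 - 3 = 6, sm = 99 + 6 = 105.
Iteration 7: 6 > 1 holds -> i = 6 - 3 = 3, sm = 105 + 3 = 108.
Iteration 8: 3 > 1 holds -> i = 3 - 3 = 0, sm = 108 + 0 = 108.
Iteration 9: 0 > 1 fails; recursion stops.
Total rows emitted: 9.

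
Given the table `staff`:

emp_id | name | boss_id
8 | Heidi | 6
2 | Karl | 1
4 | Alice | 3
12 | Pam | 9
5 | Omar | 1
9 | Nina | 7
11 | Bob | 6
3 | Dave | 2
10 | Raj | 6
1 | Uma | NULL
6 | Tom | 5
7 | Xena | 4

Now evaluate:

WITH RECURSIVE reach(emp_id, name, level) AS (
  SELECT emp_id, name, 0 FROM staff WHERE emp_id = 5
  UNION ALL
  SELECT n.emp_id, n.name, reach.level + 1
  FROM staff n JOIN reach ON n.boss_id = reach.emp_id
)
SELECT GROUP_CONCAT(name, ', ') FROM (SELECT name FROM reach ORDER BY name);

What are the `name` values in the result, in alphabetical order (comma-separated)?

Base: emp_id=5 (Omar) at level 0.
Iteration 1: rows with boss_id in {5} -> Tom (id 6, level 1).
Iteration 2: rows with boss_id in {6} -> Heidi (id 8, level 2), Raj (id 10, level 2), Bob (id 11, level 2).
Iteration 3: no rows with boss_id in {8,10,11}; recursion stops.

Bob, Heidi, Omar, Raj, Tom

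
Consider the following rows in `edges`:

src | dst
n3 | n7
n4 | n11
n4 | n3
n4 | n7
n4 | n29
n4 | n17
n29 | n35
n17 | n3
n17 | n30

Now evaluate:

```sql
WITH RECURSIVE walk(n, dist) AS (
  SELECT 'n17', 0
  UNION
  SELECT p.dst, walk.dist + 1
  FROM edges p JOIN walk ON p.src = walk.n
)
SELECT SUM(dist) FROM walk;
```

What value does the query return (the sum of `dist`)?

4

Base: (n17, dist=0).
Iteration 1: edges from {n17} -> (n3, dist=1), (n30, dist=1).
Iteration 2: edges from {n3,n30} -> (n7, dist=2).
Iteration 3: no outgoing edges from {n7}; recursion stops.
SUM(dist) = 0 + 1 + 1 + 2 = 4.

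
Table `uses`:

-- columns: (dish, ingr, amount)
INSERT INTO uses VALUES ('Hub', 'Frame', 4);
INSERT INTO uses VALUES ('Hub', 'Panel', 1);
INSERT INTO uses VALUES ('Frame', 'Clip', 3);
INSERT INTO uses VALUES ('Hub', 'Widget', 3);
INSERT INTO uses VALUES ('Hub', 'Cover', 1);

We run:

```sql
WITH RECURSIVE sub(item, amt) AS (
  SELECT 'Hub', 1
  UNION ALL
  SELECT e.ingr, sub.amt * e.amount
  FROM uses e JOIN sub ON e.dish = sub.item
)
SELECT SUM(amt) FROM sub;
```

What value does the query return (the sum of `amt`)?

Base: (Hub, amt=1).
Iteration 1: components of {Hub} -> Cover = 1*1 = 1, Frame = 1*4 = 4, Panel = 1*1 = 1, Widget = 1*3 = 3.
Iteration 2: components of {Cover,Frame,Panel,Widget} -> Clip = 4*3 = 12.
Iteration 3: no further components; recursion stops.
SUM(amt) = 1 + 1 + 3 + 4 + 1 + 12 = 22.

22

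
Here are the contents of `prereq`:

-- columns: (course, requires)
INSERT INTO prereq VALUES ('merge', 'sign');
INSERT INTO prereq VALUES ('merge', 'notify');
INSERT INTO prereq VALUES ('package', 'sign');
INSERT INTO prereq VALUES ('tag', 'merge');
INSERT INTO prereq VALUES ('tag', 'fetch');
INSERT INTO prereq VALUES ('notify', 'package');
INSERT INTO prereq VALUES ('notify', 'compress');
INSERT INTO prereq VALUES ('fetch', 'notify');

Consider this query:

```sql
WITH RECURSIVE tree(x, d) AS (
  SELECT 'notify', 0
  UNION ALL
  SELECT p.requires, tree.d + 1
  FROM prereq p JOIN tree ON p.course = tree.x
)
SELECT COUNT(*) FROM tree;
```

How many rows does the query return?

Base: (notify, d=0).
Iteration 1: edges from {notify} -> (compress, d=1), (package, d=1).
Iteration 2: edges from {compress,package} -> (sign, d=2).
Iteration 3: no outgoing edges from {sign}; recursion stops.
Total rows emitted: 4.

4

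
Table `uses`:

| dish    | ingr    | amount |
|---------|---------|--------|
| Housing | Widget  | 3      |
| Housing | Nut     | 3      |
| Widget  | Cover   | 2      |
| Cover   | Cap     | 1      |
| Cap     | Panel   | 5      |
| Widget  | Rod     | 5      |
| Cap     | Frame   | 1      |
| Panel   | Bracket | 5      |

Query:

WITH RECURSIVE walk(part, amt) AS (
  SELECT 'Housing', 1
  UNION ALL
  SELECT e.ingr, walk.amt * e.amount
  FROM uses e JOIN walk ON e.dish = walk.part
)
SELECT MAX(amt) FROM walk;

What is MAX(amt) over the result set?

150

Base: (Housing, amt=1).
Iteration 1: components of {Housing} -> Nut = 1*3 = 3, Widget = 1*3 = 3.
Iteration 2: components of {Nut,Widget} -> Cover = 3*2 = 6, Rod = 3*5 = 15.
Iteration 3: components of {Cover,Rod} -> Cap = 6*1 = 6.
Iteration 4: components of {Cap} -> Frame = 6*1 = 6, Panel = 6*5 = 30.
Iteration 5: components of {Frame,Panel} -> Bracket = 30*5 = 150.
Iteration 6: no further components; recursion stops.
amt values: 1, 3, 3, 6, 15, 6, 30, 6, 150; the maximum is 150.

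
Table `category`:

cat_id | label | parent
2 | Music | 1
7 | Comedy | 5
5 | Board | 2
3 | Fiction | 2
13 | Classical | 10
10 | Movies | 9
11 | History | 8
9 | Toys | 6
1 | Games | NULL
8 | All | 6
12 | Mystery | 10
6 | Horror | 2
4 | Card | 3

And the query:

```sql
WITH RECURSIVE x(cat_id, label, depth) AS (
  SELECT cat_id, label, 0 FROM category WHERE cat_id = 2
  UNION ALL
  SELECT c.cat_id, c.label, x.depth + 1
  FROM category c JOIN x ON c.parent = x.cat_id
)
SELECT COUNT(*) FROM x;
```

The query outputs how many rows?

Base: cat_id=2 (Music) at depth 0.
Iteration 1: rows with parent in {2} -> Fiction (id 3, depth 1), Board (id 5, depth 1), Horror (id 6, depth 1).
Iteration 2: rows with parent in {3,5,6} -> Card (id 4, depth 2), Comedy (id 7, depth 2), All (id 8, depth 2), Toys (id 9, depth 2).
Iteration 3: rows with parent in {4,7,8,9} -> Movies (id 10, depth 3), History (id 11, depth 3).
Iteration 4: rows with parent in {10,11} -> Mystery (id 12, depth 4), Classical (id 13, depth 4).
Iteration 5: no rows with parent in {12,13}; recursion stops.
Total rows emitted: 12.

12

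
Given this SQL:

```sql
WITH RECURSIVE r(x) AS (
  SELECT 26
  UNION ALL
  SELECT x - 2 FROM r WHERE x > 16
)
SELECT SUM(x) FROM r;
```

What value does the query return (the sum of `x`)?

Base: x=26.
Iteration 1: 26 > 16 holds -> x = 26 - 2 = 24.
Iteration 2: 24 > 16 holds -> x = 24 - 2 = 22.
Iteration 3: 22 > 16 holds -> x = 22 - 2 = 20.
Iteration 4: 20 > 16 holds -> x = 20 - 2 = 18.
Iteration 5: 18 > 16 holds -> x = 18 - 2 = 16.
Iteration 6: 16 > 16 fails; recursion stops.
SUM(x) = 26 + 24 + 22 + 20 + 18 + 16 = 126.

126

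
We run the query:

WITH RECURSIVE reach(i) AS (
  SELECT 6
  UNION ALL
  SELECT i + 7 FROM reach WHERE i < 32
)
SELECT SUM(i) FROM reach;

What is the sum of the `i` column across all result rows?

100

Base: i=6.
Iteration 1: 6 < 32 holds -> i = 6 + 7 = 13.
Iteration 2: 13 < 32 holds -> i = 13 + 7 = 20.
Iteration 3: 20 < 32 holds -> i = 20 + 7 = 27.
Iteration 4: 27 < 32 holds -> i = 27 + 7 = 34.
Iteration 5: 34 < 32 fails; recursion stops.
SUM(i) = 6 + 13 + 20 + 27 + 34 = 100.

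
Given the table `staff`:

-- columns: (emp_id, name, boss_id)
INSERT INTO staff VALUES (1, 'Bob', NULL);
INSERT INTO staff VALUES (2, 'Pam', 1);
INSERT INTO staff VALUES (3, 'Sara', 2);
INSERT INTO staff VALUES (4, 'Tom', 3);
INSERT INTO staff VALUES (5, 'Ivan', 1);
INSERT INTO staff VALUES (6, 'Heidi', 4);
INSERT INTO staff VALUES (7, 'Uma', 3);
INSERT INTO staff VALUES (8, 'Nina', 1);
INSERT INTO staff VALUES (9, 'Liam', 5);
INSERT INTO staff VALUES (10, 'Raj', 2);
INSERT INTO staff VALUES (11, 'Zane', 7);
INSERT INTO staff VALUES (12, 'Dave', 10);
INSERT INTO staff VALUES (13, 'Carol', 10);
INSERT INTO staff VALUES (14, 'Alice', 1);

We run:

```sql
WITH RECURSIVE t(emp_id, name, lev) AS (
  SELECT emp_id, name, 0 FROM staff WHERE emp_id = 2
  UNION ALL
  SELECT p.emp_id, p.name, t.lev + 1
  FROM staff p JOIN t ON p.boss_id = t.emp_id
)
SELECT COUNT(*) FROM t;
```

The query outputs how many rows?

9

Base: emp_id=2 (Pam) at lev 0.
Iteration 1: rows with boss_id in {2} -> Sara (id 3, lev 1), Raj (id 10, lev 1).
Iteration 2: rows with boss_id in {3,10} -> Tom (id 4, lev 2), Uma (id 7, lev 2), Dave (id 12, lev 2), Carol (id 13, lev 2).
Iteration 3: rows with boss_id in {4,7,12,13} -> Heidi (id 6, lev 3), Zane (id 11, lev 3).
Iteration 4: no rows with boss_id in {6,11}; recursion stops.
Total rows emitted: 9.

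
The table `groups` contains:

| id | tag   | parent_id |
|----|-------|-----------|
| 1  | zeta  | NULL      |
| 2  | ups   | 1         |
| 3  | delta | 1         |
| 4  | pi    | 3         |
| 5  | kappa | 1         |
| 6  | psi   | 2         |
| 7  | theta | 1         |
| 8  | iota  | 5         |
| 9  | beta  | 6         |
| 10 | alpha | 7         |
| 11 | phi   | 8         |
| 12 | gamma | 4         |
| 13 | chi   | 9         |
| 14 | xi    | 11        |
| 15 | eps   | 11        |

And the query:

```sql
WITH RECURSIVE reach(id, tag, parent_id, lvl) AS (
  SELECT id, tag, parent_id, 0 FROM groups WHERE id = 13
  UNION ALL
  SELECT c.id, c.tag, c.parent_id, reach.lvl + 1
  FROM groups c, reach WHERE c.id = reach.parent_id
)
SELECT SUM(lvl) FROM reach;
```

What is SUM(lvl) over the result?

10

Base: id=13 (chi), parent_id=9, lvl 0.
Iteration 1: join on id=9 -> beta (id 9, parent_id=6, lvl 1).
Iteration 2: join on id=6 -> psi (id 6, parent_id=2, lvl 2).
Iteration 3: join on id=2 -> ups (id 2, parent_id=1, lvl 3).
Iteration 4: join on id=1 -> zeta (id 1, parent_id=NULL, lvl 4).
Iteration 5: parent_id is NULL; no match; recursion stops.
SUM(lvl) = 0 + 1 + 2 + 3 + 4 = 10.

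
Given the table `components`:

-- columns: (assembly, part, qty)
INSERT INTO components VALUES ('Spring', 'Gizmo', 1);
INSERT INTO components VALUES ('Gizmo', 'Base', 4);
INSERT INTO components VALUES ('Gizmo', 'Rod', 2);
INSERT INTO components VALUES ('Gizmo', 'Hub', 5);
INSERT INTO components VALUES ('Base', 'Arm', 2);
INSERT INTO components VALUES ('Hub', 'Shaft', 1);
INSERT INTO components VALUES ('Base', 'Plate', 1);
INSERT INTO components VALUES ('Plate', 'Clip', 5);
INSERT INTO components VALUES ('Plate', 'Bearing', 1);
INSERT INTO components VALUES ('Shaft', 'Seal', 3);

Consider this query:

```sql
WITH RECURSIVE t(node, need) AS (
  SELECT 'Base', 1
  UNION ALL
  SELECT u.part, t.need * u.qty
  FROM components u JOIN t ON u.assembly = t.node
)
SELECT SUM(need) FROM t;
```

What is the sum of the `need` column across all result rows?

Base: (Base, need=1).
Iteration 1: components of {Base} -> Arm = 1*2 = 2, Plate = 1*1 = 1.
Iteration 2: components of {Arm,Plate} -> Bearing = 1*1 = 1, Clip = 1*5 = 5.
Iteration 3: no further components; recursion stops.
SUM(need) = 1 + 2 + 1 + 5 + 1 = 10.

10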